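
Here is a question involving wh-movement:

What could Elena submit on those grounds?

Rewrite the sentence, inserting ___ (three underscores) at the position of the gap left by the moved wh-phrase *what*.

Underlying clause: Elena could submit what on those grounds.
The filler 'what' is interpreted as the direct object of 'submit'. The gap is right after 'submit'.

What could Elena submit ___ on those grounds?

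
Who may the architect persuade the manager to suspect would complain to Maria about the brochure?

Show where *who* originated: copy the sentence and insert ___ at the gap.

Who may the architect persuade the manager to suspect ___ would complain to Maria about the brochure?

Before movement: The architect may persuade the manager to suspect who would complain to Maria about the brochure.
The filler 'who' is interpreted as the subject of the clause embedded under 'suspect'. The gap is right after 'suspect'.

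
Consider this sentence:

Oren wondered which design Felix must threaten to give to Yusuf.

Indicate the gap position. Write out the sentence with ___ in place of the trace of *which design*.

Pre-movement form: Felix must threaten to give which design to Yusuf.
'which design' is the direct object of 'give'. The gap is right after 'give'.

Oren wondered which design Felix must threaten to give ___ to Yusuf.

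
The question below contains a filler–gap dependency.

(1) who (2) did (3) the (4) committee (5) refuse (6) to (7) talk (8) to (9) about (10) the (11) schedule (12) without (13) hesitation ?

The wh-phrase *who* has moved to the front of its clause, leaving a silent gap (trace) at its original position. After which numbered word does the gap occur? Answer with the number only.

8

Pre-movement form: The committee did refuse to talk to who about the schedule without hesitation.
The filler 'who' is interpreted as the object of the preposition 'to'. It moves to the left edge, and the trace sits right after 'to':
Who did the committee refuse to talk to ___ about the schedule without hesitation?
'to' is word 8.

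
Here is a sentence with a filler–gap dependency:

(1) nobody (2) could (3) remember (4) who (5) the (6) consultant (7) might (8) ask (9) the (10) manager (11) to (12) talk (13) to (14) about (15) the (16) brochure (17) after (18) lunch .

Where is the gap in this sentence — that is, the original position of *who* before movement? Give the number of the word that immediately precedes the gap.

Underlying clause: The consultant might ask the manager to talk to who about the brochure after lunch.
The filler 'who' is interpreted as the object of the preposition 'to'. It moves to the left edge, and the trace sits right after 'to':
Nobody could remember who the consultant might ask the manager to talk to ___ about the brochure after lunch.
'to' is word 13.

13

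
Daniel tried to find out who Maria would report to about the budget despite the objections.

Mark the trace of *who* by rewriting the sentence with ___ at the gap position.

Daniel tried to find out who Maria would report to ___ about the budget despite the objections.

Underlying clause: Maria would report to who about the budget despite the objections.
'who' functions as the object of the preposition 'to'. The gap is right after 'to'.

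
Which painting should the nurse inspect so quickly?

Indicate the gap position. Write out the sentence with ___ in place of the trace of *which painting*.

Underlying clause: The nurse should inspect which painting so quickly.
The filler 'which painting' is interpreted as the direct object of 'inspect'. The gap is right after 'inspect'.

Which painting should the nurse inspect ___ so quickly?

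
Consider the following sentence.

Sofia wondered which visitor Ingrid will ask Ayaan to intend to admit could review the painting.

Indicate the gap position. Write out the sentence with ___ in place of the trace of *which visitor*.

Sofia wondered which visitor Ingrid will ask Ayaan to intend to admit ___ could review the painting.

In situ: Ingrid will ask Ayaan to intend to admit which visitor could review the painting.
'which visitor' is the subject of the clause embedded under 'admit'. The gap is right after 'admit'.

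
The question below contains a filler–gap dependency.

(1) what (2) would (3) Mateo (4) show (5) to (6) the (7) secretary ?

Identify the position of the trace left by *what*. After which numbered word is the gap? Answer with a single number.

Pre-movement form: Mateo would show what to the secretary.
The filler 'what' is interpreted as the direct object of 'show'. It moves to the left edge, and the trace sits right after 'show':
What would Mateo show ___ to the secretary?
'show' is word 4.

4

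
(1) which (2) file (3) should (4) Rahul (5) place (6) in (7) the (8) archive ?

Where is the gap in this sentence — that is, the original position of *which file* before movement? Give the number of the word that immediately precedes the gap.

Underlying clause: Rahul should place which file in the archive.
'which file' is the direct object of 'place'. It moves to the left edge, and the trace sits right after 'place':
Which file should Rahul place ___ in the archive?
'place' is word 5.

5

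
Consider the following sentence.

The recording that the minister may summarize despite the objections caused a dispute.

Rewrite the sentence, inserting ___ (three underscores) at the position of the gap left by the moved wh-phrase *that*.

The recording that the minister may summarize ___ despite the objections caused a dispute.

'that' functions as the direct object of 'summarize'. The gap is right after 'summarize'.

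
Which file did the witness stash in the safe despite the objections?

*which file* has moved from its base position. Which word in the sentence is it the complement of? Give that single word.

stash

Pre-movement form: The witness did stash which file in the safe despite the objections.
'which file' functions as the direct object of 'stash'. Fronting leaves a gap immediately after 'stash':
Which file did the witness stash ___ in the safe despite the objections?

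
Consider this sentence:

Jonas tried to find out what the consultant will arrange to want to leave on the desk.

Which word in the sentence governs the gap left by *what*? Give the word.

leave

Before movement: The consultant will arrange to want to leave what on the desk.
'what' functions as the direct object of 'leave'. Fronting leaves a gap immediately after 'leave':
Jonas tried to find out what the consultant will arrange to want to leave ___ on the desk.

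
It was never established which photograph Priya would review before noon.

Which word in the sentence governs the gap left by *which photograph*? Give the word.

review

Before movement: Priya would review which photograph before noon.
'which photograph' is the direct object of 'review'. Wh-movement fronts it, leaving a gap right after 'review':
It was never established which photograph Priya would review ___ before noon.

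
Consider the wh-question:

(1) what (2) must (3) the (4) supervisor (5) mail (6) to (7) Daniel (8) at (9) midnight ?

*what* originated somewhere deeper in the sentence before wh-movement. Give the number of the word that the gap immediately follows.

5

Pre-movement form: The supervisor must mail what to Daniel at midnight.
'what' functions as the direct object of 'mail'. Fronting leaves a gap immediately after 'mail':
What must the supervisor mail ___ to Daniel at midnight?
'mail' is word 5.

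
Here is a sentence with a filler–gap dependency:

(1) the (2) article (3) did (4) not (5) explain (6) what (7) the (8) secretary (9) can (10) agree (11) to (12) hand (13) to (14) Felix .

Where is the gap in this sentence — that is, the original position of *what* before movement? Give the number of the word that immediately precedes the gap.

In situ: The secretary can agree to hand what to Felix.
The filler 'what' is interpreted as the direct object of 'hand'. It moves to the left edge, and the trace sits right after 'hand':
The article did not explain what the secretary can agree to hand ___ to Felix.
'hand' is word 12.

12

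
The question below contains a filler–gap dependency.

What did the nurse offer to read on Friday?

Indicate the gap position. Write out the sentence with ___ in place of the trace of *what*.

Pre-movement form: The nurse did offer to read what on Friday.
'what' functions as the direct object of 'read'. The gap is right after 'read'.

What did the nurse offer to read ___ on Friday?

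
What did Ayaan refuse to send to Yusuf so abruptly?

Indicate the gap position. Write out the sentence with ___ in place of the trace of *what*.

In situ: Ayaan did refuse to send what to Yusuf so abruptly.
The filler 'what' is interpreted as the direct object of 'send'. The gap is right after 'send'.

What did Ayaan refuse to send ___ to Yusuf so abruptly?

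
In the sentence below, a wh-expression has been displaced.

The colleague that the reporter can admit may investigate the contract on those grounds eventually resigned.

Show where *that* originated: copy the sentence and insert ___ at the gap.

The colleague that the reporter can admit ___ may investigate the contract on those grounds eventually resigned.

'that' functions as the subject of the clause embedded under 'admit'. The gap is right after 'admit'.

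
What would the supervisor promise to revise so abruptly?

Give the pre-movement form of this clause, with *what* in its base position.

The supervisor would promise to revise what so abruptly.

'what' functions as the direct object of 'revise'. Wh-movement fronts it, leaving a gap right after 'revise':
What would the supervisor promise to revise ___ so abruptly?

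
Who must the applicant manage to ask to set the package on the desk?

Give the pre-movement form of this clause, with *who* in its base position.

The applicant must manage to ask who to set the package on the desk.

'who' is the direct object of 'ask'. Wh-movement fronts it, leaving a gap right after 'ask':
Who must the applicant manage to ask ___ to set the package on the desk?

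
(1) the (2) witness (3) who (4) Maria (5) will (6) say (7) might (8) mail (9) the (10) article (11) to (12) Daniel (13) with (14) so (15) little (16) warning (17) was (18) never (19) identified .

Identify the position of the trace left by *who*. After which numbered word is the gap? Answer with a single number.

'who' functions as the subject of the clause embedded under 'say'. Wh-movement fronts it, leaving a gap right after 'say':
The witness who Maria will say ___ might mail the article to Daniel with so little warning was never identified.
'say' is word 6.

6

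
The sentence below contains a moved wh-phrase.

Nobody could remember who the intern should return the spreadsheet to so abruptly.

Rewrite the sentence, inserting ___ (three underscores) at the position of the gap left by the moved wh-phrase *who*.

Nobody could remember who the intern should return the spreadsheet to ___ so abruptly.

Pre-movement form: The intern should return the spreadsheet to who so abruptly.
'who' is the object of the preposition 'to' (recipient of 'return'). The gap is right after 'to'.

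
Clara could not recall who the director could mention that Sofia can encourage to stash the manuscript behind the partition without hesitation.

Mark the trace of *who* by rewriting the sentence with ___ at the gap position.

Clara could not recall who the director could mention that Sofia can encourage ___ to stash the manuscript behind the partition without hesitation.

Pre-movement form: The director could mention that Sofia can encourage who to stash the manuscript behind the partition without hesitation.
'who' functions as the direct object of 'encourage'. The gap is right after 'encourage'.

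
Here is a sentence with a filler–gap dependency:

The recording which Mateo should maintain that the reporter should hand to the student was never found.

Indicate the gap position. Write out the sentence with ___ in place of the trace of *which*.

The recording which Mateo should maintain that the reporter should hand ___ to the student was never found.

'which' functions as the direct object of 'hand'. The gap is right after 'hand'.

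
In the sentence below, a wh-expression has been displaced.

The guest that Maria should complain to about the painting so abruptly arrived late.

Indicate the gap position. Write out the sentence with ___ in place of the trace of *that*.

'that' functions as the object of the preposition 'to'. The gap is right after 'to'.

The guest that Maria should complain to ___ about the painting so abruptly arrived late.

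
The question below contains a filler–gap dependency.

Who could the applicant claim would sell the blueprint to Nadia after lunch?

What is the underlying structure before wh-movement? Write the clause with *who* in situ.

The applicant could claim who would sell the blueprint to Nadia after lunch.

'who' is the subject of the clause embedded under 'claim'. Fronting leaves a gap immediately after 'claim':
Who could the applicant claim ___ would sell the blueprint to Nadia after lunch?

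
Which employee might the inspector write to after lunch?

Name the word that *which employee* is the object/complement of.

to

Before movement: The inspector might write to which employee after lunch.
The filler 'which employee' is interpreted as the object of the preposition 'to'. It moves to the left edge, and the trace sits right after 'to':
Which employee might the inspector write to ___ after lunch?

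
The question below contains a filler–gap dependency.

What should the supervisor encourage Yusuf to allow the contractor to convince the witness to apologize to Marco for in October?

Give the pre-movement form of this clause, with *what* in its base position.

'what' is the object of the preposition 'for'. Fronting leaves a gap immediately after 'for':
What should the supervisor encourage Yusuf to allow the contractor to convince the witness to apologize to Marco for ___ in October?

The supervisor should encourage Yusuf to allow the contractor to convince the witness to apologize to Marco for what in October.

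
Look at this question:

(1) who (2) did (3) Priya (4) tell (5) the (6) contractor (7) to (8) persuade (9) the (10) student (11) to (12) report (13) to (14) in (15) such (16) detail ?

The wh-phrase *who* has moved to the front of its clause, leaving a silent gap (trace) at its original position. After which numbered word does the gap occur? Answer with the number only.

Before movement: Priya did tell the contractor to persuade the student to report to who in such detail.
'who' is the object of the preposition 'to'. It moves to the left edge, and the trace sits right after 'to':
Who did Priya tell the contractor to persuade the student to report to ___ in such detail?
'to' is word 13.

13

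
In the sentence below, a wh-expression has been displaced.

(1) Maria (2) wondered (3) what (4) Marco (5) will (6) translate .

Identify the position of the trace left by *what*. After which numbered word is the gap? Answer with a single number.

6

Before movement: Marco will translate what.
'what' is the direct object of 'translate'. Fronting leaves a gap immediately after 'translate':
Maria wondered what Marco will translate ___.
'translate' is word 6.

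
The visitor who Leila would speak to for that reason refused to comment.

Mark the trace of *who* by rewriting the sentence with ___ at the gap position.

The visitor who Leila would speak to ___ for that reason refused to comment.

The filler 'who' is interpreted as the object of the preposition 'to'. The gap is right after 'to'.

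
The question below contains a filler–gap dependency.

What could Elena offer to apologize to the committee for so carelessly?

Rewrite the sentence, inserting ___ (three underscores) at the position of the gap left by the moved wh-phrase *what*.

Before movement: Elena could offer to apologize to the committee for what so carelessly.
'what' functions as the object of the preposition 'for'. The gap is right after 'for'.

What could Elena offer to apologize to the committee for ___ so carelessly?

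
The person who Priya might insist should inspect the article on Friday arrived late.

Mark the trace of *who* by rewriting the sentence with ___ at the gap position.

The person who Priya might insist ___ should inspect the article on Friday arrived late.

'who' functions as the subject of the clause embedded under 'insist'. The gap is right after 'insist'.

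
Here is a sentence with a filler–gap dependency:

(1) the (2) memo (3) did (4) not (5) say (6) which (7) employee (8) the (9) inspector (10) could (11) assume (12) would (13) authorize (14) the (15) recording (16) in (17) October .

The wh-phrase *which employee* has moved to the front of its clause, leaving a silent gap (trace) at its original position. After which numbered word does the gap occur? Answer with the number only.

In situ: The inspector could assume which employee would authorize the recording in October.
'which employee' is the subject of the clause embedded under 'assume'. Fronting leaves a gap immediately after 'assume':
The memo did not say which employee the inspector could assume ___ would authorize the recording in October.
'assume' is word 11.

11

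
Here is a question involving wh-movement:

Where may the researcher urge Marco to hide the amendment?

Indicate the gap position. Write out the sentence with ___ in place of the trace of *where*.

In situ: The researcher may urge Marco to hide the amendment where.
'where' is the locative complement of 'hide'. The gap is right after 'amendment'.

Where may the researcher urge Marco to hide the amendment ___?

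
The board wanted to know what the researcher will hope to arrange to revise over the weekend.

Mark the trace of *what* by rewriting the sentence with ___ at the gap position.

Before movement: The researcher will hope to arrange to revise what over the weekend.
'what' functions as the direct object of 'revise'. The gap is right after 'revise'.

The board wanted to know what the researcher will hope to arrange to revise ___ over the weekend.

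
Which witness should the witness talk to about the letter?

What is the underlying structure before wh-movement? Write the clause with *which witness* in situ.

The witness should talk to which witness about the letter.

The filler 'which witness' is interpreted as the object of the preposition 'to'. Wh-movement fronts it, leaving a gap right after 'to':
Which witness should the witness talk to ___ about the letter?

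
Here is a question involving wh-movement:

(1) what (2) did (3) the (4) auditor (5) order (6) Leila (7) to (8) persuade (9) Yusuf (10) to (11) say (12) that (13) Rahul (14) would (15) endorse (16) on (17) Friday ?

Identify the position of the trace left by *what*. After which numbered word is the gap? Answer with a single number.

15

Before movement: The auditor did order Leila to persuade Yusuf to say that Rahul would endorse what on Friday.
'what' functions as the direct object of 'endorse'. Fronting leaves a gap immediately after 'endorse':
What did the auditor order Leila to persuade Yusuf to say that Rahul would endorse ___ on Friday?
'endorse' is word 15.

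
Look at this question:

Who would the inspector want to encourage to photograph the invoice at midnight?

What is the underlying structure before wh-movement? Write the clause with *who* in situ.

The inspector would want to encourage who to photograph the invoice at midnight.

'who' functions as the direct object of 'encourage'. It moves to the left edge, and the trace sits right after 'encourage':
Who would the inspector want to encourage ___ to photograph the invoice at midnight?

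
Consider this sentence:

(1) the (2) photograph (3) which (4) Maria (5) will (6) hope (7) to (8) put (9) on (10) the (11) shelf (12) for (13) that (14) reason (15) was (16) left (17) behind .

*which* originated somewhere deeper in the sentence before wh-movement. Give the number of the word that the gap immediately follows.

'which' is the direct object of 'put'. It moves to the left edge, and the trace sits right after 'put':
The photograph which Maria will hope to put ___ on the shelf for that reason was left behind.
'put' is word 8.

8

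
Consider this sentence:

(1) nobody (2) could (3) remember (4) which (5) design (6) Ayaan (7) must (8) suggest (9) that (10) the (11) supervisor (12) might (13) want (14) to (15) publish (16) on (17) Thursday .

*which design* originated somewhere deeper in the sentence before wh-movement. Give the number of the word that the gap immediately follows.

Underlying clause: Ayaan must suggest that the supervisor might want to publish which design on Thursday.
'which design' is the direct object of 'publish'. Fronting leaves a gap immediately after 'publish':
Nobody could remember which design Ayaan must suggest that the supervisor might want to publish ___ on Thursday.
'publish' is word 15.

15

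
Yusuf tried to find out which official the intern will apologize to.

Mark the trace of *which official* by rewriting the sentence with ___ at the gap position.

Before movement: The intern will apologize to which official.
The filler 'which official' is interpreted as the object of the preposition 'to'. The gap is right after 'to'.

Yusuf tried to find out which official the intern will apologize to ___.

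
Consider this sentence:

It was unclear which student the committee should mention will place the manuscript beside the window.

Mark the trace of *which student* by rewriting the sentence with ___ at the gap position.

It was unclear which student the committee should mention ___ will place the manuscript beside the window.

Pre-movement form: The committee should mention which student will place the manuscript beside the window.
'which student' is the subject of the clause embedded under 'mention'. The gap is right after 'mention'.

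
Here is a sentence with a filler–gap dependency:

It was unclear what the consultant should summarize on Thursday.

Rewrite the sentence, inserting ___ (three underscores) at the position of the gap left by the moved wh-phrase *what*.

It was unclear what the consultant should summarize ___ on Thursday.

In situ: The consultant should summarize what on Thursday.
'what' is the direct object of 'summarize'. The gap is right after 'summarize'.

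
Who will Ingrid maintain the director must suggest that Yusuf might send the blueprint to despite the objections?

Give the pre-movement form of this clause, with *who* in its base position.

Ingrid will maintain the director must suggest that Yusuf might send the blueprint to who despite the objections.

'who' functions as the object of the preposition 'to' (recipient of 'send'). Wh-movement fronts it, leaving a gap right after 'to':
Who will Ingrid maintain the director must suggest that Yusuf might send the blueprint to ___ despite the objections?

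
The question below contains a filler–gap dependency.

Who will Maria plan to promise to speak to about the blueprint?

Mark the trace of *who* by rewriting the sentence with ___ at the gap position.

Who will Maria plan to promise to speak to ___ about the blueprint?

Pre-movement form: Maria will plan to promise to speak to who about the blueprint.
'who' is the object of the preposition 'to'. The gap is right after 'to'.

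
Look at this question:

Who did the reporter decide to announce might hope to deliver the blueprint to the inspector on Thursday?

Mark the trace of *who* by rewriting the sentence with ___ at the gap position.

Who did the reporter decide to announce ___ might hope to deliver the blueprint to the inspector on Thursday?

Underlying clause: The reporter did decide to announce who might hope to deliver the blueprint to the inspector on Thursday.
The filler 'who' is interpreted as the subject of the clause embedded under 'announce'. The gap is right after 'announce'.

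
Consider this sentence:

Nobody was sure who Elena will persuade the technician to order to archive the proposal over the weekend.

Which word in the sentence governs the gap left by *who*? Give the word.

order

Underlying clause: Elena will persuade the technician to order who to archive the proposal over the weekend.
'who' is the direct object of 'order'. It moves to the left edge, and the trace sits right after 'order':
Nobody was sure who Elena will persuade the technician to order ___ to archive the proposal over the weekend.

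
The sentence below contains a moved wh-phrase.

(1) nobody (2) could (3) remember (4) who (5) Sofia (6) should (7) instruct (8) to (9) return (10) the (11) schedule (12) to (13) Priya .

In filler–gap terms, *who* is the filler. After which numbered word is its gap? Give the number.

In situ: Sofia should instruct who to return the schedule to Priya.
The filler 'who' is interpreted as the direct object of 'instruct'. Wh-movement fronts it, leaving a gap right after 'instruct':
Nobody could remember who Sofia should instruct ___ to return the schedule to Priya.
'instruct' is word 7.

7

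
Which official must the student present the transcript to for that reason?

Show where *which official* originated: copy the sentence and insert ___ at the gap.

Underlying clause: The student must present the transcript to which official for that reason.
The filler 'which official' is interpreted as the object of the preposition 'to' (recipient of 'present'). The gap is right after 'to'.

Which official must the student present the transcript to ___ for that reason?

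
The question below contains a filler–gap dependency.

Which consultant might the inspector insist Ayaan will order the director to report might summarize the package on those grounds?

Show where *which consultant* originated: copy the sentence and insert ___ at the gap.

In situ: The inspector might insist Ayaan will order the director to report which consultant might summarize the package on those grounds.
The filler 'which consultant' is interpreted as the subject of the clause embedded under 'report'. The gap is right after 'report'.

Which consultant might the inspector insist Ayaan will order the director to report ___ might summarize the package on those grounds?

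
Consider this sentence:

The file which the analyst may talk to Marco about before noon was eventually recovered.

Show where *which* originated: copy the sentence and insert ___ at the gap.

'which' functions as the object of the preposition 'about'. The gap is right after 'about'.

The file which the analyst may talk to Marco about ___ before noon was eventually recovered.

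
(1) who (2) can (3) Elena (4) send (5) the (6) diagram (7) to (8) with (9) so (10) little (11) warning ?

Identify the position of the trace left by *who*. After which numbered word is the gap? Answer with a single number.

In situ: Elena can send the diagram to who with so little warning.
'who' is the object of the preposition 'to' (recipient of 'send'). It moves to the left edge, and the trace sits right after 'to':
Who can Elena send the diagram to ___ with so little warning?
'to' is word 7.

7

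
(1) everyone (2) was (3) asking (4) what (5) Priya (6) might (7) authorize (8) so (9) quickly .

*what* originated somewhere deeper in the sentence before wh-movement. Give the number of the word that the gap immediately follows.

7

Pre-movement form: Priya might authorize what so quickly.
'what' is the direct object of 'authorize'. It moves to the left edge, and the trace sits right after 'authorize':
Everyone was asking what Priya might authorize ___ so quickly.
'authorize' is word 7.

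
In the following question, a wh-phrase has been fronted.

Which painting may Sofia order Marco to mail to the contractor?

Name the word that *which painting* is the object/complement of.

Before movement: Sofia may order Marco to mail which painting to the contractor.
The filler 'which painting' is interpreted as the direct object of 'mail'. Wh-movement fronts it, leaving a gap right after 'mail':
Which painting may Sofia order Marco to mail ___ to the contractor?

mail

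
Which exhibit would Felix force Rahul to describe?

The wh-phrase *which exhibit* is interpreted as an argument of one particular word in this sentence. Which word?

In situ: Felix would force Rahul to describe which exhibit.
'which exhibit' is the direct object of 'describe'. It moves to the left edge, and the trace sits right after 'describe':
Which exhibit would Felix force Rahul to describe ___?

describe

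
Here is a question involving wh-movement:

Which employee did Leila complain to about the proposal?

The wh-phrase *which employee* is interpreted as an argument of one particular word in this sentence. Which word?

to

Before movement: Leila did complain to which employee about the proposal.
'which employee' functions as the object of the preposition 'to'. It moves to the left edge, and the trace sits right after 'to':
Which employee did Leila complain to ___ about the proposal?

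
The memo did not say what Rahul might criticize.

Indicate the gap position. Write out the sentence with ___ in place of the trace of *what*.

The memo did not say what Rahul might criticize ___.

Underlying clause: Rahul might criticize what.
'what' is the direct object of 'criticize'. The gap is right after 'criticize'.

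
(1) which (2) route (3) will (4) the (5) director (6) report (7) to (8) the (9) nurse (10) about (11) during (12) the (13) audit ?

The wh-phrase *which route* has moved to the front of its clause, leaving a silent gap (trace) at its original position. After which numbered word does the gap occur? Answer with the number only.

Underlying clause: The director will report to the nurse about which route during the audit.
'which route' functions as the object of the preposition 'about'. Wh-movement fronts it, leaving a gap right after 'about':
Which route will the director report to the nurse about ___ during the audit?
'about' is word 10.

10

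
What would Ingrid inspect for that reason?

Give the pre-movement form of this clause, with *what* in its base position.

'what' is the direct object of 'inspect'. Fronting leaves a gap immediately after 'inspect':
What would Ingrid inspect ___ for that reason?

Ingrid would inspect what for that reason.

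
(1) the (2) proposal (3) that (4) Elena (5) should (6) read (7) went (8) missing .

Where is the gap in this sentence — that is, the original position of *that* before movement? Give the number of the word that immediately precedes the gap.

6

'that' functions as the direct object of 'read'. It moves to the left edge, and the trace sits right after 'read':
The proposal that Elena should read ___ went missing.
'read' is word 6.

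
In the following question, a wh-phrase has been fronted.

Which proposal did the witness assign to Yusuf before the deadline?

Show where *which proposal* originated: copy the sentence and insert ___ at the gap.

In situ: The witness did assign which proposal to Yusuf before the deadline.
The filler 'which proposal' is interpreted as the direct object of 'assign'. The gap is right after 'assign'.

Which proposal did the witness assign ___ to Yusuf before the deadline?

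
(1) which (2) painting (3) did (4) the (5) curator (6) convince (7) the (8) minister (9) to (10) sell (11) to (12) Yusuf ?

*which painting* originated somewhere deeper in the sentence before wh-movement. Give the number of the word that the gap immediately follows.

10

Before movement: The curator did convince the minister to sell which painting to Yusuf.
'which painting' is the direct object of 'sell'. It moves to the left edge, and the trace sits right after 'sell':
Which painting did the curator convince the minister to sell ___ to Yusuf?
'sell' is word 10.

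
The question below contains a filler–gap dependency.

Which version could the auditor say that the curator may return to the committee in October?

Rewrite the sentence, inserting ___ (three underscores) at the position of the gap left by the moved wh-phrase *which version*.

Which version could the auditor say that the curator may return ___ to the committee in October?

Before movement: The auditor could say that the curator may return which version to the committee in October.
'which version' functions as the direct object of 'return'. The gap is right after 'return'.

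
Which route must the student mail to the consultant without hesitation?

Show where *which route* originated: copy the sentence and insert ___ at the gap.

Which route must the student mail ___ to the consultant without hesitation?

Pre-movement form: The student must mail which route to the consultant without hesitation.
'which route' is the direct object of 'mail'. The gap is right after 'mail'.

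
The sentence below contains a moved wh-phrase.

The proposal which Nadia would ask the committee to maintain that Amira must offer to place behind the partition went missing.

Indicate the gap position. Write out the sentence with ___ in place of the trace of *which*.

'which' functions as the direct object of 'place'. The gap is right after 'place'.

The proposal which Nadia would ask the committee to maintain that Amira must offer to place ___ behind the partition went missing.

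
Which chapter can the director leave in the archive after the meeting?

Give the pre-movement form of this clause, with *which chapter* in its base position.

The director can leave which chapter in the archive after the meeting.

'which chapter' is the direct object of 'leave'. It moves to the left edge, and the trace sits right after 'leave':
Which chapter can the director leave ___ in the archive after the meeting?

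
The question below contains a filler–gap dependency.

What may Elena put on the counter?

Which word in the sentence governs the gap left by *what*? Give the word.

put

Before movement: Elena may put what on the counter.
'what' is the direct object of 'put'. It moves to the left edge, and the trace sits right after 'put':
What may Elena put ___ on the counter?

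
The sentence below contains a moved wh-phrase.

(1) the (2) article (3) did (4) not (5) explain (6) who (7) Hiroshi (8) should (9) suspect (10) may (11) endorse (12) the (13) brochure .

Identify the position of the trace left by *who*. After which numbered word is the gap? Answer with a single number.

9

In situ: Hiroshi should suspect who may endorse the brochure.
'who' is the subject of the clause embedded under 'suspect'. Wh-movement fronts it, leaving a gap right after 'suspect':
The article did not explain who Hiroshi should suspect ___ may endorse the brochure.
'suspect' is word 9.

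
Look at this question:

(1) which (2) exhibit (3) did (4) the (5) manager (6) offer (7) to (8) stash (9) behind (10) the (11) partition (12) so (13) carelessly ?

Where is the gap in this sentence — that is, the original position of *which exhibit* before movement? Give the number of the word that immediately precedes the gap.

In situ: The manager did offer to stash which exhibit behind the partition so carelessly.
'which exhibit' functions as the direct object of 'stash'. It moves to the left edge, and the trace sits right after 'stash':
Which exhibit did the manager offer to stash ___ behind the partition so carelessly?
'stash' is word 8.

8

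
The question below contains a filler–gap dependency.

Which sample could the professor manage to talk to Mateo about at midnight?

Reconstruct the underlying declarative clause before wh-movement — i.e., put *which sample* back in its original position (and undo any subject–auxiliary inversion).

The professor could manage to talk to Mateo about which sample at midnight.

The filler 'which sample' is interpreted as the object of the preposition 'about'. Fronting leaves a gap immediately after 'about':
Which sample could the professor manage to talk to Mateo about ___ at midnight?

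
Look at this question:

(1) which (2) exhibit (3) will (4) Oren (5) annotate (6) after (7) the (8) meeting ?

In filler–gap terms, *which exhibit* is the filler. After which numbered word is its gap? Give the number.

5

Underlying clause: Oren will annotate which exhibit after the meeting.
'which exhibit' is the direct object of 'annotate'. Wh-movement fronts it, leaving a gap right after 'annotate':
Which exhibit will Oren annotate ___ after the meeting?
'annotate' is word 5.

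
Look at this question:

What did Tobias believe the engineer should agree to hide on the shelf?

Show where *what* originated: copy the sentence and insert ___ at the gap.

Underlying clause: Tobias did believe the engineer should agree to hide what on the shelf.
The filler 'what' is interpreted as the direct object of 'hide'. The gap is right after 'hide'.

What did Tobias believe the engineer should agree to hide ___ on the shelf?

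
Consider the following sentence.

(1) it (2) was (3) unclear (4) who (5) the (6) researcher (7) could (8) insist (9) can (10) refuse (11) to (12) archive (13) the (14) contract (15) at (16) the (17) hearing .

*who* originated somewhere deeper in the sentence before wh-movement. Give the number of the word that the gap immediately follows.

Pre-movement form: The researcher could insist who can refuse to archive the contract at the hearing.
'who' is the subject of the clause embedded under 'insist'. Wh-movement fronts it, leaving a gap right after 'insist':
It was unclear who the researcher could insist ___ can refuse to archive the contract at the hearing.
'insist' is word 8.

8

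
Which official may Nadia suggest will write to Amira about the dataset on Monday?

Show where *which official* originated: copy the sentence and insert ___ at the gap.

Underlying clause: Nadia may suggest which official will write to Amira about the dataset on Monday.
'which official' functions as the subject of the clause embedded under 'suggest'. The gap is right after 'suggest'.

Which official may Nadia suggest ___ will write to Amira about the dataset on Monday?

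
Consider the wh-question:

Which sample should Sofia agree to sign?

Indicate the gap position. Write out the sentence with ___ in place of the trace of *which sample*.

In situ: Sofia should agree to sign which sample.
'which sample' is the direct object of 'sign'. The gap is right after 'sign'.

Which sample should Sofia agree to sign ___?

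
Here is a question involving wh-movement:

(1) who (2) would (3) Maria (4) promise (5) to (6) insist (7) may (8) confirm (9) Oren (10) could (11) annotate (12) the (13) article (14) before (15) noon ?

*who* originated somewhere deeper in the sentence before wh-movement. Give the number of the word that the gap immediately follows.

6

Underlying clause: Maria would promise to insist who may confirm Oren could annotate the article before noon.
The filler 'who' is interpreted as the subject of the clause embedded under 'insist'. Wh-movement fronts it, leaving a gap right after 'insist':
Who would Maria promise to insist ___ may confirm Oren could annotate the article before noon?
'insist' is word 6.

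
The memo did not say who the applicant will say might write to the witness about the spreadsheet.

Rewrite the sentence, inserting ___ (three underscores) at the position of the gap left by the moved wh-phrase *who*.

In situ: The applicant will say who might write to the witness about the spreadsheet.
The filler 'who' is interpreted as the subject of the clause embedded under 'say'. The gap is right after 'say'.

The memo did not say who the applicant will say ___ might write to the witness about the spreadsheet.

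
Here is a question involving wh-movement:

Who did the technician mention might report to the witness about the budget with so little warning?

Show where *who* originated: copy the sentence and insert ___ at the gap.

Underlying clause: The technician did mention who might report to the witness about the budget with so little warning.
'who' is the subject of the clause embedded under 'mention'. The gap is right after 'mention'.

Who did the technician mention ___ might report to the witness about the budget with so little warning?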